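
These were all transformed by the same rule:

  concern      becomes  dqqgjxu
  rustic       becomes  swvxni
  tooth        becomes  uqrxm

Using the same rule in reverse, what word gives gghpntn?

In concern: c→d is +1, o→q is +2, n→q is +3, c→g is +4 — the shift increases by 1 each position. The shift increases by 1 at each position, starting from +1: 1, 2, 3, ….
Decoding gghpntn: g−1=f, g−2=e, h−3=e, p−4=l, n−5=i, t−6=n, n−7=g.

feeling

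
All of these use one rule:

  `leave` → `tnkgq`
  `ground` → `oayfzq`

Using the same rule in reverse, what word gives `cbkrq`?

In leave: l→t is +8, e→n is +9, a→k is +10, v→g is +11 — the shift increases by 1 each position. The shift increases by 1 at each position, starting from +8: 8, 9, 10, ….
Reversing it on cbkrq: c−8=u, b−9=s, k−10=a, r−11=g, q−12=e.

usage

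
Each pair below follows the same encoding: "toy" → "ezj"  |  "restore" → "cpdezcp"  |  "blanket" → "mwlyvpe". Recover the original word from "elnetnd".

tactics

Compare letters: t→e is +11, o→z is +11, y→j is +11 — a constant shift. Every letter moves 11 places later in the alphabet, wrapping around z→a.
Decoding elnetnd: e−11=t, l−11=a, n−11=c, e−11=t, t−11=i, n−11=c, d−11=s.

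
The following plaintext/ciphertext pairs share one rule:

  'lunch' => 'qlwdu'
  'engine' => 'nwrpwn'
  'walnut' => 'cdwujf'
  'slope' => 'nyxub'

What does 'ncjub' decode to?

slate

The output letters match the input read backwards, each shifted +9: lunch reversed is hcnul. The word is reversed, then every letter is shifted forward by 9.
Undoing it on ncjub: shift back: n−9=e, c−9=t, j−9=a, u−9=l, b−9=s → etals; then reverse → slate.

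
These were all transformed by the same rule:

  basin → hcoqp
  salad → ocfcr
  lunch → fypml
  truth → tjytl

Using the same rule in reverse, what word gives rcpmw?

b(1)→h(7) and a(0)→c(2) fit y≡5x+2 (mod 26); the inverse of 5 mod 26 is 21. Each letter's alphabet position (a=0..z=25) is mapped through 5·x+2 mod 26 — an affine cipher.
Reversing it on rcpmw: r(17)→21·(17−2)≡3=d; c(2)→21·(2−2)≡0=a; p(15)→21·(15−2)≡13=n; m(12)→21·(12−2)≡2=c; w(22)→21·(22−2)≡4=e (all mod 26).

dance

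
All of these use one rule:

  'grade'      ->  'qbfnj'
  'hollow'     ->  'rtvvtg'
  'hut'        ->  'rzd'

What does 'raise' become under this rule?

bfncj

The rule splits by letter class: vowels +5, consonants +10.
Applying it to raise: r(cons)+10=b, a(vowel)+5=f, i(vowel)+5=n, s(cons)+10=c, e(vowel)+5=j.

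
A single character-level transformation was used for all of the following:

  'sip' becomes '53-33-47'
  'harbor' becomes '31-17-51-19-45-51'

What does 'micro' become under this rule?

41-33-21-51-45

Each letter becomes 2×(its alphabet position, a=1..z=26) + 15.
On micro: m=13→41, i=9→33, c=3→21, r=18→51, o=15→45.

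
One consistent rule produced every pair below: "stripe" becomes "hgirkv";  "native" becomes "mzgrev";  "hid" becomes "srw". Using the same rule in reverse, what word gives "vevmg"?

Each pair mirrors across the alphabet (s↔h, t↔g, r↔i): positions sum to 25. This is the alphabet-reversal cipher (Atbash): a becomes z, b becomes y, etc.
Undoing it on vevmg: v↔e, e↔v, v↔e, m↔n, g↔t.

event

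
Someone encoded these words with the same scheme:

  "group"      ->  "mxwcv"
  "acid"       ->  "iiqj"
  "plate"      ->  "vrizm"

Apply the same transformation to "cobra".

iwhxi

The rule splits by letter class: vowels +8, consonants +6.
On cobra: c(cons)+6=i, o(vowel)+8=w, b(cons)+6=h, r(cons)+6=x, a(vowel)+8=i.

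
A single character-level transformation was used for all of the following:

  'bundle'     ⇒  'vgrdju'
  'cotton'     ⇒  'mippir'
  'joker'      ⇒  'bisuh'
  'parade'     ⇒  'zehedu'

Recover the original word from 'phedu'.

trade

b(1)→v(21) and u(20)→g(6) fit y≡17x+4 (mod 26); the inverse of 17 mod 26 is 23. Each letter's alphabet position (a=0..z=25) is mapped through 17·x+4 mod 26 — an affine cipher.
Decoding phedu: p(15)→23·(15−4)≡19=t; h(7)→23·(7−4)≡17=r; e(4)→23·(4−4)≡0=a; d(3)→23·(3−4)≡3=d; u(20)→23·(20−4)≡4=e (all mod 26).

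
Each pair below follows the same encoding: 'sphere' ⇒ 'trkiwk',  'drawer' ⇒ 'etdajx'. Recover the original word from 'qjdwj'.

In sphere: s→t is +1, p→r is +2, h→k is +3, e→i is +4 — the shift increases by 1 each position. Each letter shifts forward by (position + 1), i.e. 1, 2, 3, … — the shift grows by one for each successive letter.
Reversing it on qjdwj: q−1=p, j−2=h, d−3=a, w−4=s, j−5=e.

phase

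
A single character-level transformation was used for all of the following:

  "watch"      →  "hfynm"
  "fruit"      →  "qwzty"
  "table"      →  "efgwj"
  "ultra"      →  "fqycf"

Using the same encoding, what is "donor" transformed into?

Shifts by position in watch: pos 0: w→h (+11), pos 1: a→f (+5), pos 2: t→y (+5), pos 3: c→n (+11), pos 4: h→m (+5) — repeating every 3. A repeating key of period 3 is used — shifts +11, +5, +5 over and over.
For donor: d+11=o, o+5=t, n+5=s, o+11=z, r+5=w.

otszw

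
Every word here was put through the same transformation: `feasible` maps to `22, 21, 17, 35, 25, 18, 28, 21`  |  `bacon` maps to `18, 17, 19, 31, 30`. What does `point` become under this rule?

Each letter is replaced by its alphabet position (a=1..z=26) + 16.
On point: p=16→32, o=15→31, i=9→25, n=14→30, t=20→36.

32, 31, 25, 30, 36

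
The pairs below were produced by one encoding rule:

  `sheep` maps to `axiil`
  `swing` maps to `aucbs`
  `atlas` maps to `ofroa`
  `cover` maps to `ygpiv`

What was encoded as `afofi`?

s(18)→a(0) and h(7)→x(23) fit y≡5x+14 (mod 26); the inverse of 5 mod 26 is 21. Each letter's alphabet position (a=0..z=25) is mapped through 5·x+14 mod 26 — an affine cipher.
Undoing it on afofi: a(0)→21·(0−14)≡18=s; f(5)→21·(5−14)≡19=t; o(14)→21·(14−14)≡0=a; f(5)→21·(5−14)≡19=t; i(8)→21·(8−14)≡4=e (all mod 26).

state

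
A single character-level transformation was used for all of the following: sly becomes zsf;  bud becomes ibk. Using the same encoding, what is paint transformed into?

whpua

Compare letters: s→z is +7, l→s is +7, y→f is +7 — a constant shift. Every letter moves 7 places later in the alphabet, wrapping around z→a.
Applying it to paint: p+7=w, a+7=h, i+7=p, n+7=u, t+7=a.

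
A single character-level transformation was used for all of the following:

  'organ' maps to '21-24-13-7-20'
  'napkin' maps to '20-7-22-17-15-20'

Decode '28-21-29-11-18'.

vowel

o is letter #15 and maps to 21: an offset of 6. The number is (letter's place in the alphabet, a=1) + 6.
Decoding 28-21-29-11-18: 28→(28−6)÷1=22=v, 21→(21−6)÷1=15=o, 29→(29−6)÷1=23=w, 11→(11−6)÷1=5=e, 18→(18−6)÷1=12=l.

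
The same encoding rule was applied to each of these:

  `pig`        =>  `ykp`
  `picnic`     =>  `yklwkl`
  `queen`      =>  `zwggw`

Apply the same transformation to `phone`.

yqqwg

The shift depends on letter class: consonant p→y is +9, but vowel i→k is +2. Two shifts are in play — +2 for a/e/i/o/u, +9 for every other letter.
On phone: p(cons)+9=y, h(cons)+9=q, o(vowel)+2=q, n(cons)+9=w, e(vowel)+2=g.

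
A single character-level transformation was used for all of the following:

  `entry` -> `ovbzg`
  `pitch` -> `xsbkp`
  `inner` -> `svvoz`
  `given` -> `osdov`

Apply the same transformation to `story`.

abyzg

The shift depends on letter class: consonant n→v is +8, but vowel e→o is +10. Vowels shift forward by 10 and consonants shift forward by 8.
For story: s(cons)+8=a, t(cons)+8=b, o(vowel)+10=y, r(cons)+8=z, y(cons)+8=g.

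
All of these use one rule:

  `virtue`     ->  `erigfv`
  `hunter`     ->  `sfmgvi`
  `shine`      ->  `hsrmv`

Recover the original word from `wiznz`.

Letters are reflected about the middle of the alphabet (position → 25−position): Atbash.
Decoding wiznz: w↔d, i↔r, z↔a, n↔m, z↔a.

drama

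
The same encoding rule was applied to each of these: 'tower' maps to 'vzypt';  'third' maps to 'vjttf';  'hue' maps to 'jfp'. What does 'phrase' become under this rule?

rjtlup

The shift depends on letter class: consonant t→v is +2, but vowel o→z is +11. Vowels shift forward by 11 and consonants shift forward by 2.
On phrase: p(cons)+2=r, h(cons)+2=j, r(cons)+2=t, a(vowel)+11=l, s(cons)+2=u, e(vowel)+11=p.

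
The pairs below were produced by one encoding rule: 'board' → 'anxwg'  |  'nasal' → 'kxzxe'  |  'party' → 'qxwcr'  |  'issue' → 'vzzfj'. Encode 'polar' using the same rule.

b(1)→a(0) and o(14)→n(13) fit y≡3x+23 (mod 26); the inverse of 3 mod 26 is 9. Treating letters as 0–25, the rule is x ↦ 3x + 23 (mod 26).
On polar: p(15)→3·15+23≡16=q; o(14)→3·14+23≡13=n; l(11)→3·11+23≡4=e; a(0)→3·0+23≡23=x; r(17)→3·17+23≡22=w (all mod 26).

qnexw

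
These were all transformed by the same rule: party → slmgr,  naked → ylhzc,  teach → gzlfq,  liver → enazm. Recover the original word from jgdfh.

stuck

p(15)→s(18) and a(0)→l(11) fit y≡23x+11 (mod 26); the inverse of 23 mod 26 is 17. Treating letters as 0–25, the rule is x ↦ 23x + 11 (mod 26).
Reversing it on jgdfh: j(9)→17·(9−11)≡18=s; g(6)→17·(6−11)≡19=t; d(3)→17·(3−11)≡20=u; f(5)→17·(5−11)≡2=c; h(7)→17·(7−11)≡10=k (all mod 26).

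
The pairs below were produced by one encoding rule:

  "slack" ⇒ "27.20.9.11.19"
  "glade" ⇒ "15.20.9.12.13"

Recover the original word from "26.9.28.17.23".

Letters become their 1-based position plus 8 (so a→9, b→10, …).
Decoding 26.9.28.17.23: 26→(26−8)÷1=18=r, 9→(9−8)÷1=1=a, 28→(28−8)÷1=20=t, 17→(17−8)÷1=9=i, 23→(23−8)÷1=15=o.

ratio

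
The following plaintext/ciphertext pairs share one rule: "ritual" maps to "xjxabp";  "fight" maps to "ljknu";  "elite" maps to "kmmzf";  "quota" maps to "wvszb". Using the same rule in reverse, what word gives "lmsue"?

Shifts by position in ritual: pos 0: r→x (+6), pos 1: i→j (+1), pos 2: t→x (+4), pos 3: u→a (+6), pos 4: a→b (+1), pos 5: l→p (+4) — repeating every 3. A repeating key of period 3 is used — shifts +6, +1, +4 over and over.
Undoing it on lmsue: l−6=f, m−1=l, s−4=o, u−6=o, e−1=d.

flood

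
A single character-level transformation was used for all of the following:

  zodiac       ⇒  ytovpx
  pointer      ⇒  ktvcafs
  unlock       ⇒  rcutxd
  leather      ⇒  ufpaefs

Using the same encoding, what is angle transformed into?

pcnuf

z(25)→y(24) and o(14)→t(19) fit y≡17x+15 (mod 26); the inverse of 17 mod 26 is 23. Each letter's alphabet position (a=0..z=25) is mapped through 17·x+15 mod 26 — an affine cipher.
Applying it to angle: a(0)→17·0+15≡15=p; n(13)→17·13+15≡2=c; g(6)→17·6+15≡13=n; l(11)→17·11+15≡20=u; e(4)→17·4+15≡5=f (all mod 26).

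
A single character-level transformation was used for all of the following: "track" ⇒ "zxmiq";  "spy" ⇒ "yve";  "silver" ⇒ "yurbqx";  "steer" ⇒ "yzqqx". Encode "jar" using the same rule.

pmx

The rule splits by letter class: vowels +12, consonants +6.
Applying it to jar: j(cons)+6=p, a(vowel)+12=m, r(cons)+6=x.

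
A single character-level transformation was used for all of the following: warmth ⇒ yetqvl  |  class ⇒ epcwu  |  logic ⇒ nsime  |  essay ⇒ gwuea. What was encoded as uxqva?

Shifts by position in warmth: pos 0: w→y (+2), pos 1: a→e (+4), pos 2: r→t (+2), pos 3: m→q (+4) — repeating every 2. A repeating key of period 2 is used — shifts +2, +4 over and over.
Reversing it on uxqva: u−2=s, x−4=t, q−2=o, v−4=r, a−2=y.

story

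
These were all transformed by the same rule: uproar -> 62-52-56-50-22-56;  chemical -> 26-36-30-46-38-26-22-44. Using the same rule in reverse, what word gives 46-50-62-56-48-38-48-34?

u(#21)→62 and p(#16)→52: differences scale by 2, so n = 2·pos + 20. Each letter becomes 2×(its alphabet position, a=1..z=26) + 20.
Undoing it on 46-50-62-56-48-38-48-34: 46→(46−20)÷2=13=m, 50→(50−20)÷2=15=o, 62→(62−20)÷2=21=u, 56→(56−20)÷2=18=r, 48→(48−20)÷2=14=n, 38→(38−20)÷2=9=i, 48→(48−20)÷2=14=n, 34→(34−20)÷2=7=g.

mourning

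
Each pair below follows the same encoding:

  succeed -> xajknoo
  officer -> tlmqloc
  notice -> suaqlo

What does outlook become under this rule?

In succeed: s→x is +5, u→a is +6, c→j is +7, c→k is +8 — the shift increases by 1 each position. The shift increases by 1 at each position, starting from +5: 5, 6, 7, ….
Applying it to outlook: o+5=t, u+6=a, t+7=a, l+8=t, o+9=x, o+10=y, k+11=v.

taatxyv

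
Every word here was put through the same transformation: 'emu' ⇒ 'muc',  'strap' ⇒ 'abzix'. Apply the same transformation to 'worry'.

This is a Caesar cipher with shift 8.
For worry: w+8=e, o+8=w, r+8=z, r+8=z, y+8=g.

ewzzg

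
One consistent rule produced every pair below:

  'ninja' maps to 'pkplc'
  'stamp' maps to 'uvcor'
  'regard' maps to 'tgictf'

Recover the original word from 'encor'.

clamp

It's a constant shift of +2 (ROT2).
Undoing it on encor: e−2=c, n−2=l, c−2=a, o−2=m, r−2=p.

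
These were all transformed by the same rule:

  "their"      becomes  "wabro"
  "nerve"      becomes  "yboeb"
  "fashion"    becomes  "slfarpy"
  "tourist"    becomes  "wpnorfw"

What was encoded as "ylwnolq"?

natural

Treating letters as 0–25, the rule is x ↦ 17x + 11 (mod 26).
Undoing it on ylwnolq: y(24)→23·(24−11)≡13=n; l(11)→23·(11−11)≡0=a; w(22)→23·(22−11)≡19=t; n(13)→23·(13−11)≡20=u; o(14)→23·(14−11)≡17=r; l(11)→23·(11−11)≡0=a; q(16)→23·(16−11)≡11=l (all mod 26).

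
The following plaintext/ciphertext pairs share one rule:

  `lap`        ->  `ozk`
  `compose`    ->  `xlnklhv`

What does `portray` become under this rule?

kligizb

Each pair mirrors across the alphabet (l↔o, a↔z, p↔k): positions sum to 25. Each letter is replaced by its mirror in the alphabet: a↔z, b↔y, c↔x, and so on (the Atbash cipher).
On portray: p↔k, o↔l, r↔i, t↔g, r↔i, a↔z, y↔b.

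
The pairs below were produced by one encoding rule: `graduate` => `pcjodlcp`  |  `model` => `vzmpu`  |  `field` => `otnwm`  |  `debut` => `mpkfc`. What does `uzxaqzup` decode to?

loophole

Shifts by position in graduate: pos 0: g→p (+9), pos 1: r→c (+11), pos 2: a→j (+9), pos 3: d→o (+11) — repeating every 2. It's a Vigenère-style cipher with numeric key [9,11]: position i shifts by key[i mod 2].
Undoing it on uzxaqzup: u−9=l, z−11=o, x−9=o, a−11=p, q−9=h, z−11=o, u−9=l, p−11=e.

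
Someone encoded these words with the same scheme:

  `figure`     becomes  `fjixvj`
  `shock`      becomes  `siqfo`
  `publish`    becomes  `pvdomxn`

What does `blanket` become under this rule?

bmcqojz

Letter i (0-indexed) is shifted by i+0, so successive shifts are 0, 1, 2, ….
On blanket: b+0=b, l+1=m, a+2=c, n+3=q, k+4=o, e+5=j, t+6=z.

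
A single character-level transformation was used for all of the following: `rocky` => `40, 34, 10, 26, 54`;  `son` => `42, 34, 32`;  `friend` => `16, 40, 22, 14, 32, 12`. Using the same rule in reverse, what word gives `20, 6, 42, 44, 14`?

haste

With a=1..z=26, the number is 2·pos + 4.
Undoing it on 20, 6, 42, 44, 14: 20→(20−4)÷2=8=h, 6→(6−4)÷2=1=a, 42→(42−4)÷2=19=s, 44→(44−4)÷2=20=t, 14→(14−4)÷2=5=e.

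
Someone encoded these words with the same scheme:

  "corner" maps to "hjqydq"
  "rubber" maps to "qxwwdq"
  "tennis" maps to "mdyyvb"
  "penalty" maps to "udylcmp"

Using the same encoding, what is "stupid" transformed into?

bmxuvs

c(2)→h(7) and o(14)→j(9) fit y≡11x+11 (mod 26); the inverse of 11 mod 26 is 19. This is an affine cipher: with a=0,…,z=25, each position x becomes (11x+11) mod 26.
Applying it to stupid: s(18)→11·18+11≡1=b; t(19)→11·19+11≡12=m; u(20)→11·20+11≡23=x; p(15)→11·15+11≡20=u; i(8)→11·8+11≡21=v; d(3)→11·3+11≡18=s (all mod 26).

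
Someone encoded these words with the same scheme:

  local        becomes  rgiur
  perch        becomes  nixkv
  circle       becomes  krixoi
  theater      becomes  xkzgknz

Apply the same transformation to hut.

zan

The output letters match the input read backwards, each shifted +6: local reversed is lacol. Read the word backwards and shift each letter +6.
Applying it to hut: reverse → tuh; then shift: t+6=z, u+6=a, h+6=n.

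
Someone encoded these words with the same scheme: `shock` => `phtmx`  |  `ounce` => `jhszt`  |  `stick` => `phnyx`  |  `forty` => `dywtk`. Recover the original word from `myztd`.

youth

The output letters match the input read backwards, each shifted +5: shock reversed is kcohs. Two steps: reverse the string, then apply a Caesar shift of +5.
Decoding myztd: shift back: m−5=h, y−5=t, z−5=u, t−5=o, d−5=y → htuoy; then reverse → youth.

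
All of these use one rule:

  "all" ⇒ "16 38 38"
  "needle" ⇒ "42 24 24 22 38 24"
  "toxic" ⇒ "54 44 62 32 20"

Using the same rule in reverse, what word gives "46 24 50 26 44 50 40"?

perform

a(#1)→16 and l(#12)→38: differences scale by 2, so n = 2·pos + 14. With a=1..z=26, the number is 2·pos + 14.
Decoding 46 24 50 26 44 50 40: 46→(46−14)÷2=16=p, 24→(24−14)÷2=5=e, 50→(50−14)÷2=18=r, 26→(26−14)÷2=6=f, 44→(44−14)÷2=15=o, 50→(50−14)÷2=18=r, 40→(40−14)÷2=13=m.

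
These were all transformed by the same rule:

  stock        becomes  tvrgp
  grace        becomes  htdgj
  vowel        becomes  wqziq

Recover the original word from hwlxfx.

In stock: s→t is +1, t→v is +2, o→r is +3, c→g is +4 — the shift increases by 1 each position. The shift increases by 1 at each position, starting from +1: 1, 2, 3, ….
Reversing it on hwlxfx: h−1=g, w−2=u, l−3=i, x−4=t, f−5=a, x−6=r.

guitar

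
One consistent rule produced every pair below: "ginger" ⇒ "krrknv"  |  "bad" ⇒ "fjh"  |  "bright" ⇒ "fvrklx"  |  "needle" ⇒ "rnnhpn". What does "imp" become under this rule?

The shift depends on letter class: consonant g→k is +4, but vowel i→r is +9. Two shifts are in play — +9 for a/e/i/o/u, +4 for every other letter.
Applying it to imp: i(vowel)+9=r, m(cons)+4=q, p(cons)+4=t.

rqt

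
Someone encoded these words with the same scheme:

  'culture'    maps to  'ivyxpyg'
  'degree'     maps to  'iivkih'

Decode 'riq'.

men

Read the word backwards and shift each letter +4.
Reversing it on riq: shift back: r−4=n, i−4=e, q−4=m → nem; then reverse → men.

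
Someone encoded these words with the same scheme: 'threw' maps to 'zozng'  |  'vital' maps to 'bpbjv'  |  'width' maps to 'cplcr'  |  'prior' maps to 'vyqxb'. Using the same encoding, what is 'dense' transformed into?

jlvbo

Letter i (0-indexed) is shifted by i+6, so successive shifts are 6, 7, 8, ….
On dense: d+6=j, e+7=l, n+8=v, s+9=b, e+10=o.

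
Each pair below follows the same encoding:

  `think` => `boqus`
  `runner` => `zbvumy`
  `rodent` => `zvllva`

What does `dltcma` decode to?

velvet

Shifts by position in think: pos 0: t→b (+8), pos 1: h→o (+7), pos 2: i→q (+8), pos 3: n→u (+7) — repeating every 2. A repeating key of period 2 is used — shifts +8, +7 over and over.
Reversing it on dltcma: d−8=v, l−7=e, t−8=l, c−7=v, m−8=e, a−7=t.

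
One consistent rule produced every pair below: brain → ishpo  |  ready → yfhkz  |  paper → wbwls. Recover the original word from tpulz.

money

The shifts repeat in a cycle of length 3: positions 0,1,… shift by +7, +1, +7, then the pattern repeats.
Reversing it on tpulz: t−7=m, p−1=o, u−7=n, l−7=e, z−1=y.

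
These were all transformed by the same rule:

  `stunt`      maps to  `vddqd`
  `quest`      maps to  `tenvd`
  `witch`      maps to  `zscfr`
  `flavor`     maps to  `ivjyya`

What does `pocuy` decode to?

metro

The shifts repeat in a cycle of length 3: positions 0,1,… shift by +3, +10, +9, then the pattern repeats.
Decoding pocuy: p−3=m, o−10=e, c−9=t, u−3=r, y−10=o.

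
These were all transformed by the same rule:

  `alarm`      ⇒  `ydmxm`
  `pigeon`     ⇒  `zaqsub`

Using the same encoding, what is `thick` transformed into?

The output letters match the input read backwards, each shifted +12: alarm reversed is mrala. The word is reversed, then every letter is shifted forward by 12.
On thick: reverse → kciht; then shift: k+12=w, c+12=o, i+12=u, h+12=t, t+12=f.

woutf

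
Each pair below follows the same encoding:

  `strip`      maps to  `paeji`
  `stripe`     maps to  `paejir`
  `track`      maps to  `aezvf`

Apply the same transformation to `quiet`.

tljra

s(18)→p(15) and t(19)→a(0) fit y≡11x+25 (mod 26); the inverse of 11 mod 26 is 19. This is an affine cipher: with a=0,…,z=25, each position x becomes (11x+25) mod 26.
On quiet: q(16)→11·16+25≡19=t; u(20)→11·20+25≡11=l; i(8)→11·8+25≡9=j; e(4)→11·4+25≡17=r; t(19)→11·19+25≡0=a (all mod 26).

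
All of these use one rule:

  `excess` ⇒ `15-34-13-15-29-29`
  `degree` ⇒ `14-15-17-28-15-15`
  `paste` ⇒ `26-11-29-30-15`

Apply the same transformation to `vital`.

32-19-30-11-22

e is letter #5 and maps to 15: an offset of 10. The number is (letter's place in the alphabet, a=1) + 10.
On vital: v=22→32, i=9→19, t=20→30, a=1→11, l=12→22.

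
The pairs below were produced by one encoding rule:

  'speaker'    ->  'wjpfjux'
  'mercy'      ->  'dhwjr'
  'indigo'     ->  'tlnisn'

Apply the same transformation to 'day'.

Two steps: reverse the string, then apply a Caesar shift of +5.
On day: reverse → yad; then shift: y+5=d, a+5=f, d+5=i.

dfi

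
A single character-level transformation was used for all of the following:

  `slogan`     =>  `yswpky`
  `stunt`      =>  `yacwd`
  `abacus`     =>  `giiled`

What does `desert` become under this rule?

Each letter shifts forward by (position + 6), i.e. 6, 7, 8, … — the shift grows by one for each successive letter.
On desert: d+6=j, e+7=l, s+8=a, e+9=n, r+10=b, t+11=e.

jlanbe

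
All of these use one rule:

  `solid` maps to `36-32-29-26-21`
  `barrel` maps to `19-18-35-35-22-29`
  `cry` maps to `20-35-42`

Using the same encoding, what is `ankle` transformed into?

s is letter #19 and maps to 36: an offset of 17. Each letter is replaced by its alphabet position (a=1..z=26) + 17.
For ankle: a=1→18, n=14→31, k=11→28, l=12→29, e=5→22.

18-31-28-29-22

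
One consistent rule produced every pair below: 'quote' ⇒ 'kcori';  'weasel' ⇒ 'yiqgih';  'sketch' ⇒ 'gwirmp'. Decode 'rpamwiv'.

q(16)→k(10) and u(20)→c(2) fit y≡11x+16 (mod 26); the inverse of 11 mod 26 is 19. Treating letters as 0–25, the rule is x ↦ 11x + 16 (mod 26).
Decoding rpamwiv: r(17)→19·(17−16)≡19=t; p(15)→19·(15−16)≡7=h; a(0)→19·(0−16)≡8=i; m(12)→19·(12−16)≡2=c; w(22)→19·(22−16)≡10=k; i(8)→19·(8−16)≡4=e; v(21)→19·(21−16)≡17=r (all mod 26).

thicker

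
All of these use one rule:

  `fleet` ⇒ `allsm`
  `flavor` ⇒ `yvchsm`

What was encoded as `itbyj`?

The output letters match the input read backwards, each shifted +7: fleet reversed is teelf. Two steps: reverse the string, then apply a Caesar shift of +7.
Undoing it on itbyj: shift back: i−7=b, t−7=m, b−7=u, y−7=r, j−7=c → bmurc; then reverse → crumb.

crumb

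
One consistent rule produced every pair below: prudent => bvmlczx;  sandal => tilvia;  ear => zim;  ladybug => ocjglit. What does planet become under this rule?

The output letters match the input read backwards, each shifted +8: prudent reversed is tnedurp. Two steps: reverse the string, then apply a Caesar shift of +8.
Applying it to planet: reverse → tenalp; then shift: t+8=b, e+8=m, n+8=v, a+8=i, l+8=t, p+8=x.

bmvitx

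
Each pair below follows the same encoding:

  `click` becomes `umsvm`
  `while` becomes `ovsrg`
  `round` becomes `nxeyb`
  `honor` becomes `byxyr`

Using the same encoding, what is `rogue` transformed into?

The output letters match the input read backwards, each shifted +10: click reversed is kcilc. The word is reversed, then every letter is shifted forward by 10.
For rogue: reverse → eugor; then shift: e+10=o, u+10=e, g+10=q, o+10=y, r+10=b.

oeqyb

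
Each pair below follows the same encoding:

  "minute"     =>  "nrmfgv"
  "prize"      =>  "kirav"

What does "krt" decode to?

pig

Each pair mirrors across the alphabet (m↔n, i↔r, n↔m): positions sum to 25. This is the alphabet-reversal cipher (Atbash): a becomes z, b becomes y, etc.
Undoing it on krt: k↔p, r↔i, t↔g.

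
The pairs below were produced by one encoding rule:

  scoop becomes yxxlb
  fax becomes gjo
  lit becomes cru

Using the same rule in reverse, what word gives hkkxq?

hobby

The output letters match the input read backwards, each shifted +9: scoop reversed is poocs. Two steps: reverse the string, then apply a Caesar shift of +9.
Decoding hkkxq: shift back: h−9=y, k−9=b, k−9=b, x−9=o, q−9=h → ybboh; then reverse → hobby.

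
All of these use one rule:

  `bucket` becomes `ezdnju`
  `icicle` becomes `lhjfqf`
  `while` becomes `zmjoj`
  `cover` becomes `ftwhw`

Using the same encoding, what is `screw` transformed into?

The shifts repeat in a cycle of length 3: positions 0,1,… shift by +3, +5, +1, then the pattern repeats.
On screw: s+3=v, c+5=h, r+1=s, e+3=h, w+5=b.

vhshb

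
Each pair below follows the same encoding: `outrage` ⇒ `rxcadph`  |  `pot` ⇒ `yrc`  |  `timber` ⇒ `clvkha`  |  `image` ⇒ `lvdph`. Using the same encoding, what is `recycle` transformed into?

The shift depends on letter class: consonant t→c is +9, but vowel o→r is +3. The rule splits by letter class: vowels +3, consonants +9.
Applying it to recycle: r(cons)+9=a, e(vowel)+3=h, c(cons)+9=l, y(cons)+9=h, c(cons)+9=l, l(cons)+9=u, e(vowel)+3=h.

ahlhluh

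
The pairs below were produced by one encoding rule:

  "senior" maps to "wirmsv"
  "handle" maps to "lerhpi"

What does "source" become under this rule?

wsyvgi

Every letter moves 4 places later in the alphabet, wrapping around z→a.
Applying it to source: s+4=w, o+4=s, u+4=y, r+4=v, c+4=g, e+4=i.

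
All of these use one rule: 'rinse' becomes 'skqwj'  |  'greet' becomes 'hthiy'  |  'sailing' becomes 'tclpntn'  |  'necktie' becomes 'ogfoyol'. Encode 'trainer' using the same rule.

utdmsky

Letter i (0-indexed) is shifted by i+1, so successive shifts are 1, 2, 3, ….
Applying it to trainer: t+1=u, r+2=t, a+3=d, i+4=m, n+5=s, e+6=k, r+7=y.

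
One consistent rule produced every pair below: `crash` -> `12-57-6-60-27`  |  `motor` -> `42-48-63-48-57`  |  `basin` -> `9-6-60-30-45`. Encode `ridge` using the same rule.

57-30-15-24-18

With a=1..z=26, the number is 3·pos + 3.
Applying it to ridge: r=18→57, i=9→30, d=4→15, g=7→24, e=5→18.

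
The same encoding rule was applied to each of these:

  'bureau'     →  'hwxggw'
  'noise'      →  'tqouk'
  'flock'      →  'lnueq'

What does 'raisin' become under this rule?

Shifts by position in bureau: pos 0: b→h (+6), pos 1: u→w (+2), pos 2: r→x (+6), pos 3: e→g (+2) — repeating every 2. It's a Vigenère-style cipher with numeric key [6,2]: position i shifts by key[i mod 2].
For raisin: r+6=x, a+2=c, i+6=o, s+2=u, i+6=o, n+2=p.

xcouop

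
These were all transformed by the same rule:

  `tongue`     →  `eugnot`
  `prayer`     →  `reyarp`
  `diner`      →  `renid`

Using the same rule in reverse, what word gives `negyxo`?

The word is simply reversed.
Decoding negyxo: then reverse → oxygen.

oxygen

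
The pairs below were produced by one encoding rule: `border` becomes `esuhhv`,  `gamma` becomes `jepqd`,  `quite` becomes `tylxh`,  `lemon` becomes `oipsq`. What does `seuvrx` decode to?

Shifts by position in border: pos 0: b→e (+3), pos 1: o→s (+4), pos 2: r→u (+3), pos 3: d→h (+4) — repeating every 2. The shifts repeat in a cycle of length 2: positions 0,1,… shift by +3, +4, then the pattern repeats.
Undoing it on seuvrx: s−3=p, e−4=a, u−3=r, v−4=r, r−3=o, x−4=t.

parrot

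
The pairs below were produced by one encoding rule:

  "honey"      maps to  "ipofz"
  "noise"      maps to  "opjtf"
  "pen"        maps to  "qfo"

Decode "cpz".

Compare letters: h→i is +1, o→p is +1, n→o is +1 — a constant shift. Each letter is shifted forward by 1 in the alphabet (a Caesar shift of +1).
Undoing it on cpz: c−1=b, p−1=o, z−1=y.

boy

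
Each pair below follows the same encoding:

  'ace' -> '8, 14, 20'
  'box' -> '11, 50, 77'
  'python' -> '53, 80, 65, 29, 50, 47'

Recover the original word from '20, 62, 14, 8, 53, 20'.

escape

Each letter becomes 3×(its alphabet position, a=1..z=26) + 5.
Undoing it on 20, 62, 14, 8, 53, 20: 20→(20−5)÷3=5=e, 62→(62−5)÷3=19=s, 14→(14−5)÷3=3=c, 8→(8−5)÷3=1=a, 53→(53−5)÷3=16=p, 20→(20−5)÷3=5=e.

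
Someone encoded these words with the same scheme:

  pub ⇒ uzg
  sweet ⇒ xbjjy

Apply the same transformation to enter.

jsyjw

Every letter moves 5 places later in the alphabet, wrapping around z→a.
On enter: e+5=j, n+5=s, t+5=y, e+5=j, r+5=w.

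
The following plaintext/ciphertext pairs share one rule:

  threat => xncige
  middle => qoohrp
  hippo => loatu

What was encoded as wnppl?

shelf

Shifts by position in threat: pos 0: t→x (+4), pos 1: h→n (+6), pos 2: r→c (+11), pos 3: e→i (+4), pos 4: a→g (+6), pos 5: t→e (+11) — repeating every 3. A repeating key of period 3 is used — shifts +4, +6, +11 over and over.
Reversing it on wnppl: w−4=s, n−6=h, p−11=e, p−4=l, l−6=f.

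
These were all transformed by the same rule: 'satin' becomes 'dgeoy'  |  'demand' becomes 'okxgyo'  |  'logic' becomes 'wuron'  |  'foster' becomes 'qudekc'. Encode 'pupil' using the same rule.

aaaow

The shift depends on letter class: consonant s→d is +11, but vowel a→g is +6. The rule splits by letter class: vowels +6, consonants +11.
For pupil: p(cons)+11=a, u(vowel)+6=a, p(cons)+11=a, i(vowel)+6=o, l(cons)+11=w.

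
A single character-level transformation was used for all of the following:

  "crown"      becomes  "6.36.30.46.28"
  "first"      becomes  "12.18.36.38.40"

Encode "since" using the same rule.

38.18.28.6.10

c(#3)→6 and r(#18)→36: differences scale by 2, so n = 2·pos + 0. The formula is n = 2×(alphabet index, a=1).
Applying it to since: s=19→38, i=9→18, n=14→28, c=3→6, e=5→10.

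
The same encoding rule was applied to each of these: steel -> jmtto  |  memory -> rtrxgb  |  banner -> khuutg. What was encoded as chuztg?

hanger

s(18)→j(9) and t(19)→m(12) fit y≡3x+7 (mod 26); the inverse of 3 mod 26 is 9. This is an affine cipher: with a=0,…,z=25, each position x becomes (3x+7) mod 26.
Decoding chuztg: c(2)→9·(2−7)≡7=h; h(7)→9·(7−7)≡0=a; u(20)→9·(20−7)≡13=n; z(25)→9·(25−7)≡6=g; t(19)→9·(19−7)≡4=e; g(6)→9·(6−7)≡17=r (all mod 26).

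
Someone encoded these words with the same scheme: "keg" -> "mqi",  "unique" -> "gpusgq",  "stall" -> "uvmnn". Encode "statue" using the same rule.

uvmvgq

The rule splits by letter class: vowels +12, consonants +2.
For statue: s(cons)+2=u, t(cons)+2=v, a(vowel)+12=m, t(cons)+2=v, u(vowel)+12=g, e(vowel)+12=q.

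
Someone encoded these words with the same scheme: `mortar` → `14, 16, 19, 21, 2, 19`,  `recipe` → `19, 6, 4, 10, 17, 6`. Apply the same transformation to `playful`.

m is letter #13 and maps to 14: an offset of 1. The number is (letter's place in the alphabet, a=1) + 1.
For playful: p=16→17, l=12→13, a=1→2, y=25→26, f=6→7, u=21→22, l=12→13.

17, 13, 2, 26, 7, 22, 13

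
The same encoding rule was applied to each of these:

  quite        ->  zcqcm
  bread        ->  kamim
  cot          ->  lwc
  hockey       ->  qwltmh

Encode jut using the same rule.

The shift depends on letter class: consonant q→z is +9, but vowel u→c is +8. Vowels shift forward by 8 and consonants shift forward by 9.
For jut: j(cons)+9=s, u(vowel)+8=c, t(cons)+9=c.

scc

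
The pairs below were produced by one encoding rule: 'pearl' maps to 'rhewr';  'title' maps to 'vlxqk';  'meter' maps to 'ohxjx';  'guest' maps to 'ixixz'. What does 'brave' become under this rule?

dueak

In pearl: p→r is +2, e→h is +3, a→e is +4, r→w is +5 — the shift increases by 1 each position. Letter i (0-indexed) is shifted by i+2, so successive shifts are 2, 3, 4, ….
Applying it to brave: b+2=d, r+3=u, a+4=e, v+5=a, e+6=k.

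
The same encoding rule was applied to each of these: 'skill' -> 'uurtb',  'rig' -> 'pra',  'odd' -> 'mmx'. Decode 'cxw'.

The output letters match the input read backwards, each shifted +9: skill reversed is lliks. The word is reversed, then every letter is shifted forward by 9.
Decoding cxw: shift back: c−9=t, x−9=o, w−9=n → ton; then reverse → not.

not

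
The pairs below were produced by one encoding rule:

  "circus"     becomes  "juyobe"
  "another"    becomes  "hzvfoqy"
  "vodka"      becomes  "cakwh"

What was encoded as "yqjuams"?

Shifts by position in circus: pos 0: c→j (+7), pos 1: i→u (+12), pos 2: r→y (+7), pos 3: c→o (+12) — repeating every 2. The shifts repeat in a cycle of length 2: positions 0,1,… shift by +7, +12, then the pattern repeats.
Undoing it on yqjuams: y−7=r, q−12=e, j−7=c, u−12=i, a−7=t, m−12=a, s−7=l.

recital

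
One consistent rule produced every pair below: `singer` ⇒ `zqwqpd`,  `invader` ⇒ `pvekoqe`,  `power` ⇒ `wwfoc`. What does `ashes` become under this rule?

In singer: s→z is +7, i→q is +8, n→w is +9, g→q is +10 — the shift increases by 1 each position. The shift increases by 1 at each position, starting from +7: 7, 8, 9, ….
For ashes: a+7=h, s+8=a, h+9=q, e+10=o, s+11=d.

haqod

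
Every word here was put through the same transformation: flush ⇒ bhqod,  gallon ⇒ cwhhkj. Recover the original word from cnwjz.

Compare letters: f→b is +22, l→h is +22, u→q is +22 — a constant shift. Every letter moves 22 places later in the alphabet, wrapping around z→a.
Reversing it on cnwjz: c−22=g, n−22=r, w−22=a, j−22=n, z−22=d.

grand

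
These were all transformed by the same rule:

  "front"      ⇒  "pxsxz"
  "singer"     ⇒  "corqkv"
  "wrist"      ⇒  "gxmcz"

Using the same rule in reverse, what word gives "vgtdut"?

Shifts by position in front: pos 0: f→p (+10), pos 1: r→x (+6), pos 2: o→s (+4), pos 3: n→x (+10), pos 4: t→z (+6) — repeating every 3. It's a Vigenère-style cipher with numeric key [10,6,4]: position i shifts by key[i mod 3].
Reversing it on vgtdut: v−10=l, g−6=a, t−4=p, d−10=t, u−6=o, t−4=p.

laptop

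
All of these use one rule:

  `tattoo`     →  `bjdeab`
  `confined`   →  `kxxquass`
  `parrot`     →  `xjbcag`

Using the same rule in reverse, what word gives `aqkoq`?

shade

The shift increases by 1 at each position, starting from +8: 8, 9, 10, ….
Undoing it on aqkoq: a−8=s, q−9=h, k−10=a, o−11=d, q−12=e.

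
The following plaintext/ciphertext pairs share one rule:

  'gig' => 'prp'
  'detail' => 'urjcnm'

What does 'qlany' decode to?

perch

The output letters match the input read backwards, each shifted +9: gig reversed is gig. Two steps: reverse the string, then apply a Caesar shift of +9.
Undoing it on qlany: shift back: q−9=h, l−9=c, a−9=r, n−9=e, y−9=p → hcrep; then reverse → perch.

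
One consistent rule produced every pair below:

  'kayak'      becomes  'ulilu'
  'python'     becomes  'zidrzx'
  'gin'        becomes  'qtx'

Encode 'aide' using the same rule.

ltnp

Two shifts are in play — +11 for a/e/i/o/u, +10 for every other letter.
For aide: a(vowel)+11=l, i(vowel)+11=t, d(cons)+10=n, e(vowel)+11=p.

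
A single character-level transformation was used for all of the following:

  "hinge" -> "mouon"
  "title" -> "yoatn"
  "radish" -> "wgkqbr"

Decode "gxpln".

In hinge: h→m is +5, i→o is +6, n→u is +7, g→o is +8 — the shift increases by 1 each position. The shift increases by 1 at each position, starting from +5: 5, 6, 7, ….
Undoing it on gxpln: g−5=b, x−6=r, p−7=i, l−8=d, n−9=e.

bride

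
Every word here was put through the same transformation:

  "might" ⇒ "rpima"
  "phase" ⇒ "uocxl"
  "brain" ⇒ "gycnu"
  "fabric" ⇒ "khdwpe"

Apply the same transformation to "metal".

rlvfs

Shifts by position in might: pos 0: m→r (+5), pos 1: i→p (+7), pos 2: g→i (+2), pos 3: h→m (+5), pos 4: t→a (+7) — repeating every 3. The shifts repeat in a cycle of length 3: positions 0,1,… shift by +5, +7, +2, then the pattern repeats.
On metal: m+5=r, e+7=l, t+2=v, a+5=f, l+7=s.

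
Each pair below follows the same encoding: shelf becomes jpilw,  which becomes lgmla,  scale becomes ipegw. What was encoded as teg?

cap

The word is reversed, then every letter is shifted forward by 4.
Reversing it on teg: shift back: t−4=p, e−4=a, g−4=c → pac; then reverse → cap.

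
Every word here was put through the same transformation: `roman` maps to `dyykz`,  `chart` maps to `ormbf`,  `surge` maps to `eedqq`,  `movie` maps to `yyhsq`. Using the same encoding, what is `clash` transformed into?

A repeating key of period 2 is used — shifts +12, +10 over and over.
On clash: c+12=o, l+10=v, a+12=m, s+10=c, h+12=t.

ovmct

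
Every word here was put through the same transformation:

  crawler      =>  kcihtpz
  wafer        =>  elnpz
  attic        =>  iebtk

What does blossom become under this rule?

jwwdazu

Shifts by position in crawler: pos 0: c→k (+8), pos 1: r→c (+11), pos 2: a→i (+8), pos 3: w→h (+11) — repeating every 2. It's a Vigenère-style cipher with numeric key [8,11]: position i shifts by key[i mod 2].
For blossom: b+8=j, l+11=w, o+8=w, s+11=d, s+8=a, o+11=z, m+8=u.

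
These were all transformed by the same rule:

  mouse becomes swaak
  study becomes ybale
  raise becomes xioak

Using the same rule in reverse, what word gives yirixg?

Shifts by position in mouse: pos 0: m→s (+6), pos 1: o→w (+8), pos 2: u→a (+6), pos 3: s→a (+8) — repeating every 2. It's a Vigenère-style cipher with numeric key [6,8]: position i shifts by key[i mod 2].
Reversing it on yirixg: y−6=s, i−8=a, r−6=l, i−8=a, x−6=r, g−8=y.

salary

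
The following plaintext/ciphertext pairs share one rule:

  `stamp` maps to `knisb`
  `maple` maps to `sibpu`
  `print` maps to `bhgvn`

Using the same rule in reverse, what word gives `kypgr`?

s(18)→k(10) and t(19)→n(13) fit y≡3x+8 (mod 26); the inverse of 3 mod 26 is 9. Treating letters as 0–25, the rule is x ↦ 3x + 8 (mod 26).
Decoding kypgr: k(10)→9·(10−8)≡18=s; y(24)→9·(24−8)≡14=o; p(15)→9·(15−8)≡11=l; g(6)→9·(6−8)≡8=i; r(17)→9·(17−8)≡3=d (all mod 26).

solid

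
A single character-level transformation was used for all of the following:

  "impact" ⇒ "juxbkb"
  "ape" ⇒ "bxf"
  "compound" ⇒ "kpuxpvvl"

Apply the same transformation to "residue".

The shift depends on letter class: consonant m→u is +8, but vowel i→j is +1. Vowels shift forward by 1 and consonants shift forward by 8.
Applying it to residue: r(cons)+8=z, e(vowel)+1=f, s(cons)+8=a, i(vowel)+1=j, d(cons)+8=l, u(vowel)+1=v, e(vowel)+1=f.

zfajlvf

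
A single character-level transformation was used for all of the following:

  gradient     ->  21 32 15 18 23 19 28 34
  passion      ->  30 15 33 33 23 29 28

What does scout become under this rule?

33 17 29 35 34

g is letter #7 and maps to 21: an offset of 14. Letters become their 1-based position plus 14 (so a→15, b→16, …).
For scout: s=19→33, c=3→17, o=15→29, u=21→35, t=20→34.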